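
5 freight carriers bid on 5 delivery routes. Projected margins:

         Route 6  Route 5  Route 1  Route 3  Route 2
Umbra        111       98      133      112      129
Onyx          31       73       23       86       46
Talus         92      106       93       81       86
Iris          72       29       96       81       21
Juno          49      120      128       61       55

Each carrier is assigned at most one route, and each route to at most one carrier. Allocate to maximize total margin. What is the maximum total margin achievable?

This is the linear assignment problem.
Optimal: Umbra→Route 2 ($129k), Onyx→Route 3 ($86k), Talus→Route 6 ($92k), Iris→Route 1 ($96k), Juno→Route 5 ($120k) — total 129+86+92+96+120 = $523k.
Max-entry greedy (repeatedly take the single best remaining cell) gives $452k, worse by 71.
Next-best assignment: Umbra→Route 2, Onyx→Route 3, Talus→Route 5, Iris→Route 6, Juno→Route 1 = $521k.
Checked against all permutations: $523k is optimal.

Maximum total: $523k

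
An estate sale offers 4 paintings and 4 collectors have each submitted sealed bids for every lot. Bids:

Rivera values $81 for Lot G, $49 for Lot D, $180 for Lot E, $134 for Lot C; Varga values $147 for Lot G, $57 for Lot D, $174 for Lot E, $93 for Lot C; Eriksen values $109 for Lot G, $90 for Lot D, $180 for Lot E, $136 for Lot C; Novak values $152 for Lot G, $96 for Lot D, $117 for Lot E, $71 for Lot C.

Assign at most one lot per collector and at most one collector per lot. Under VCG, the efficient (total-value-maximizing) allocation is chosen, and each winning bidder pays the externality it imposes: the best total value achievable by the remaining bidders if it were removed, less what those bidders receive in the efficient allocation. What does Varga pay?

Efficient allocation: Rivera→Lot E ($180), Varga→Lot G ($147), Eriksen→Lot C ($136), Novak→Lot D ($96); total welfare W = $559.
Varga receives Lot G at value $147, so the others get W − 147 = $412.
Without Varga: best allocation of the remaining 3 bidders over all 4 lots is Rivera→Lot E ($180), Eriksen→Lot C ($136), Novak→Lot G ($152), total $468.
VCG payment = (others' best without Varga) − (others' welfare with Varga) = 468 − 412 = $56.

Varga pays $56.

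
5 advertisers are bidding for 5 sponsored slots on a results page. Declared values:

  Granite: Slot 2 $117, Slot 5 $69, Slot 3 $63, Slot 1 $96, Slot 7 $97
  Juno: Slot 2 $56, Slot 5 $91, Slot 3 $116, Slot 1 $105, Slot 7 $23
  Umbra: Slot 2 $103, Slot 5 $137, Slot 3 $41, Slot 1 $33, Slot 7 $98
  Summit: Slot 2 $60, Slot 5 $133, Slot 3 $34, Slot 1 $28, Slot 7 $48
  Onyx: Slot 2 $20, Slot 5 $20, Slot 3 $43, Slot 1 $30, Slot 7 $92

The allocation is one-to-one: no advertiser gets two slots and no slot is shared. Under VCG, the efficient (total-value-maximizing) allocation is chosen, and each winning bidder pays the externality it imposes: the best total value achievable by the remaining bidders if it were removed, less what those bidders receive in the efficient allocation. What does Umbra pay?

Efficient allocation: Granite→Slot 1 ($96), Juno→Slot 3 ($116), Umbra→Slot 2 ($103), Summit→Slot 5 ($133), Onyx→Slot 7 ($92); total welfare W = $540.
Umbra receives Slot 2 at value $103, so the others get W − 103 = $437.
Without Umbra: best allocation of the remaining 4 bidders over all 5 slots is Granite→Slot 2 ($117), Juno→Slot 3 ($116), Summit→Slot 5 ($133), Onyx→Slot 7 ($92), total $458.
VCG payment = (others' best without Umbra) − (others' welfare with Umbra) = 458 − 437 = $21.

Umbra pays $21.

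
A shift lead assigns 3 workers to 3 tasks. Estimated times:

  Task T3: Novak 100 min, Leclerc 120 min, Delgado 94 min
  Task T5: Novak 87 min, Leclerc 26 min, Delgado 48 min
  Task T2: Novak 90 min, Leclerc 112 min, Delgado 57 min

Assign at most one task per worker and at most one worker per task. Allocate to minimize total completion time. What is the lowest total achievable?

Minimum total: 183 min

This is the linear assignment problem.
Optimal: Novak→Task T3 (100 min), Leclerc→Task T5 (26 min), Delgado→Task T2 (57 min) — total 100+26+57 = 183 min.
Row-greedy (each worker in turn takes its cheapest remaining task) gives 293 min, worse by 110.
Swapping Leclerc↔Novak (Leclerc→Task T3 120 min, Novak→Task T5 87 min) adds 81.
Checked against all permutations: 183 min is optimal.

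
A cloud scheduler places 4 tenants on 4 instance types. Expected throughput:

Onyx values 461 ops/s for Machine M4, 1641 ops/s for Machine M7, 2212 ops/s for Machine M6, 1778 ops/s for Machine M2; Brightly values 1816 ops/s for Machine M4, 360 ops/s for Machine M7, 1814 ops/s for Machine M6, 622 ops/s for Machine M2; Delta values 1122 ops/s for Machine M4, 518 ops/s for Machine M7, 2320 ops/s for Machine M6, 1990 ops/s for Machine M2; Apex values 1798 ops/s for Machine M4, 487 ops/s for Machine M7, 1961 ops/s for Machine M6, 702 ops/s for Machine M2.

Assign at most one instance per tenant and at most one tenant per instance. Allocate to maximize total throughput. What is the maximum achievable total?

Optimal: Onyx→Machine M7 (1641 ops/s), Brightly→Machine M4 (1816 ops/s), Delta→Machine M2 (1990 ops/s), Apex→Machine M6 (1961 ops/s) — total 1641+1816+1990+1961 = 7408 ops/s.
Row-greedy (each tenant in turn takes its best remaining instance) gives 6505 ops/s, worse by 903.
Next-best assignment: Onyx→Machine M7, Brightly→Machine M6, Delta→Machine M2, Apex→Machine M4 = 7243 ops/s.

Maximum total: 7408 ops/s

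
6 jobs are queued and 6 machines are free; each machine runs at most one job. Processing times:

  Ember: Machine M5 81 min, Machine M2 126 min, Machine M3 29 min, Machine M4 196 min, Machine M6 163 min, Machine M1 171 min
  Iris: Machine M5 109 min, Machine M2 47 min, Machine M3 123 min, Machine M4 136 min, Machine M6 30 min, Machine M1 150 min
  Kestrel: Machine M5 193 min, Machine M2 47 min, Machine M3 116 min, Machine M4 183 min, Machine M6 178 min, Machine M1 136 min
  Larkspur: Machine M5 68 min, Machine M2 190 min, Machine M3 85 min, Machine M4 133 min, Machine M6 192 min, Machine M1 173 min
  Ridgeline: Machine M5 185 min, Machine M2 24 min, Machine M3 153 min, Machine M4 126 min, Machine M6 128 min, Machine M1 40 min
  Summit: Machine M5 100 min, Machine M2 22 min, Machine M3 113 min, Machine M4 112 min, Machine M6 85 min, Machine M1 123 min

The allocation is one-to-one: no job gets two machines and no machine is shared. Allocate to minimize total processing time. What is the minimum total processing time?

Optimal: Ember→Machine M3 (29 min), Iris→Machine M6 (30 min), Kestrel→Machine M2 (47 min), Larkspur→Machine M5 (68 min), Ridgeline→Machine M1 (40 min), Summit→Machine M4 (112 min) — total 29+30+47+68+40+112 = 326 min.
Column-greedy (each machine in turn goes to its cheapest remaining job) gives 411 min, worse by 85.

Minimum total: 326 min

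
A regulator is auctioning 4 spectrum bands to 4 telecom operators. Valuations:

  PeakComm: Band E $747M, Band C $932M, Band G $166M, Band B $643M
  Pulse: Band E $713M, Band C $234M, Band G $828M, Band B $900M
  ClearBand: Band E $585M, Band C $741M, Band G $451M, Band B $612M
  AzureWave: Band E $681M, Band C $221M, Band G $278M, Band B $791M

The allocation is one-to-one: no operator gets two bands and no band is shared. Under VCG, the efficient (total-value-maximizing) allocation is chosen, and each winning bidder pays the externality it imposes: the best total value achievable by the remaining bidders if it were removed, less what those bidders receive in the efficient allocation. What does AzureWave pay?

AzureWave pays $72M.

Efficient allocation: PeakComm→Band C ($932M), Pulse→Band G ($828M), ClearBand→Band E ($585M), AzureWave→Band B ($791M); total welfare W = $3136M.
AzureWave receives Band B at value $791M, so the others get W − 791 = $2345M.
Without AzureWave: best allocation of the remaining 3 bidders over all 4 bands is PeakComm→Band C ($932M), Pulse→Band B ($900M), ClearBand→Band E ($585M), total $2417M.
VCG payment = (others' best without AzureWave) − (others' welfare with AzureWave) = 2417 − 2345 = $72M.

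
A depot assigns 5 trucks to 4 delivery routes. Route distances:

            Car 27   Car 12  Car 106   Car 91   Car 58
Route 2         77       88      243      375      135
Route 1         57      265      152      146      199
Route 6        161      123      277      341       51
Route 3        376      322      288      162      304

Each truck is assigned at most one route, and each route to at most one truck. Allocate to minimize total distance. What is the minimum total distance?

Optimal: Car 12→Route 2 (88 km), Car 27→Route 1 (57 km), Car 58→Route 6 (51 km), Car 91→Route 3 (162 km) — total 88+57+51+162 = 358 km.
Row-greedy (each truck in turn takes its cheapest remaining route) gives 584 km, worse by 226.
Swapping Car 91↔Car 27 (Car 91→Route 1 146 km, Car 27→Route 3 376 km) adds 303.
No other one-to-one assignment undercuts 358 km.

Min total: 358 km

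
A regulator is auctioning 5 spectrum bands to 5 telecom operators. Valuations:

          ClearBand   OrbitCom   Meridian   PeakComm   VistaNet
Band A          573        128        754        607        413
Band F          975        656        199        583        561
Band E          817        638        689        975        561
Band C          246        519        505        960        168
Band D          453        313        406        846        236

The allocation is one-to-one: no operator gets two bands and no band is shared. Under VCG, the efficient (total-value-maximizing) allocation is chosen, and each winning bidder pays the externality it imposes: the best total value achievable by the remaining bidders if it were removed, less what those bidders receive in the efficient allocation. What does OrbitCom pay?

OrbitCom pays $114M.

Efficient allocation: ClearBand→Band F ($975M), OrbitCom→Band C ($519M), Meridian→Band A ($754M), PeakComm→Band D ($846M), VistaNet→Band E ($561M); total welfare W = $3655M.
OrbitCom receives Band C at value $519M, so the others get W − 519 = $3136M.
Without OrbitCom: best allocation of the remaining 4 bidders over all 5 bands is ClearBand→Band F ($975M), Meridian→Band A ($754M), PeakComm→Band C ($960M), VistaNet→Band E ($561M), total $3250M.
VCG payment = (others' best without OrbitCom) − (others' welfare with OrbitCom) = 3250 − 3136 = $114M.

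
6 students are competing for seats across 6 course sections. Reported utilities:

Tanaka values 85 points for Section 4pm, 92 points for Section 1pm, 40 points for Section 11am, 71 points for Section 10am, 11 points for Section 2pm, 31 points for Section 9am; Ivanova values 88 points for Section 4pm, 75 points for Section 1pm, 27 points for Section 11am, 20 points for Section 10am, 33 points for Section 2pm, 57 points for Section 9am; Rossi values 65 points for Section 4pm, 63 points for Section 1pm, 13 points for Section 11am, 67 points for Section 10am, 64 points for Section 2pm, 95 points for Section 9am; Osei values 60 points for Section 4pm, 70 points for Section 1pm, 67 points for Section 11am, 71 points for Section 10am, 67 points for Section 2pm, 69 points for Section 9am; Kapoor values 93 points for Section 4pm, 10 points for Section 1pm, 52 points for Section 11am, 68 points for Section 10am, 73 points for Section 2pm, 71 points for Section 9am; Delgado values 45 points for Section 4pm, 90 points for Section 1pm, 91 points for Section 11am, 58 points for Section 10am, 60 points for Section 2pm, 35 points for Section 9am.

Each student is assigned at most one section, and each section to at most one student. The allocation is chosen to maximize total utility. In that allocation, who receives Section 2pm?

Kapoor receives Section 2pm.

This is the linear assignment problem.
Optimal: Tanaka→Section 1pm (92 points), Ivanova→Section 4pm (88 points), Rossi→Section 9am (95 points), Osei→Section 10am (71 points), Kapoor→Section 2pm (73 points), Delgado→Section 11am (91 points) — total 92+88+95+71+73+91 = 510 points.
Column-greedy (each section in turn goes to its best remaining student) gives 468 points, worse by 42.
Kapoor's own top section is Section 4pm (93 points), but forcing Kapoor→Section 4pm and reassigning the rest optimally gives only 492 points — worse by 18.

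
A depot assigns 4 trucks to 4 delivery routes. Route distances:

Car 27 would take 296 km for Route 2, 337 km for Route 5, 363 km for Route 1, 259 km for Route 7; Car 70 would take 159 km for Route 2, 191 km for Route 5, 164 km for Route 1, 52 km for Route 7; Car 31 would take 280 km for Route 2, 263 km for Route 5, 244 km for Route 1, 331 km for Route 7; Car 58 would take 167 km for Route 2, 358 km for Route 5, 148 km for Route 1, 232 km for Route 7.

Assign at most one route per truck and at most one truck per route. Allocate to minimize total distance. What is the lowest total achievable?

Min total: 759 km

This is the linear assignment problem.
Optimal: Car 27→Route 2 (296 km), Car 70→Route 7 (52 km), Car 31→Route 5 (263 km), Car 58→Route 1 (148 km) — total 296+52+263+148 = 759 km.
Column-greedy (each route in turn goes to its cheapest remaining truck) gives 829 km, worse by 70.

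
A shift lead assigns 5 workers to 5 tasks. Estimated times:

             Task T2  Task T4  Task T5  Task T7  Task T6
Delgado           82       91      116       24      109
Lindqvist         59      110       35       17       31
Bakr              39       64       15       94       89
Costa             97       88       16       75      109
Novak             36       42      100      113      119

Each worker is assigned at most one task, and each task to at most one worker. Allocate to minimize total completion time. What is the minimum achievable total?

This is the linear assignment problem.
Optimal: Delgado→Task T7 (24 min), Lindqvist→Task T6 (31 min), Bakr→Task T2 (39 min), Costa→Task T5 (16 min), Novak→Task T4 (42 min) — total 24+31+39+16+42 = 152 min.
Swapping Costa↔Novak (Costa→Task T4 88 min, Novak→Task T5 100 min) adds 130.

Minimum total: 152 min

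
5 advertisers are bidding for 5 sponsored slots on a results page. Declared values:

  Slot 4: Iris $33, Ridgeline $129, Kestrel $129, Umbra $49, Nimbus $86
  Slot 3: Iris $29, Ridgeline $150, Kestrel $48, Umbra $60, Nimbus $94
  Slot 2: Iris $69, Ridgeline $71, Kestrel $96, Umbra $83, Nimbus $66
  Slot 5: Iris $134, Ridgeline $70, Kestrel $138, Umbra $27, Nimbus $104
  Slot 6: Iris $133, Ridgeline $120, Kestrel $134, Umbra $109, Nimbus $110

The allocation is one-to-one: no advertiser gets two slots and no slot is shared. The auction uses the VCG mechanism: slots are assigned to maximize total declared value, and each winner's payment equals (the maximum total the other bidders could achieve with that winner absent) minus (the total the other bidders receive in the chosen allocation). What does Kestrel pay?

Efficient allocation: Iris→Slot 5 ($134), Ridgeline→Slot 3 ($150), Kestrel→Slot 4 ($129), Umbra→Slot 2 ($83), Nimbus→Slot 6 ($110); total welfare W = $606.
Kestrel receives Slot 4 at value $129, so the others get W − 129 = $477.
Without Kestrel: best allocation of the remaining 4 bidders over all 5 slots is Iris→Slot 5 ($134), Ridgeline→Slot 3 ($150), Umbra→Slot 6 ($109), Nimbus→Slot 4 ($86), total $479.
VCG payment = (others' best without Kestrel) − (others' welfare with Kestrel) = 479 − 477 = $2.

Kestrel pays $2.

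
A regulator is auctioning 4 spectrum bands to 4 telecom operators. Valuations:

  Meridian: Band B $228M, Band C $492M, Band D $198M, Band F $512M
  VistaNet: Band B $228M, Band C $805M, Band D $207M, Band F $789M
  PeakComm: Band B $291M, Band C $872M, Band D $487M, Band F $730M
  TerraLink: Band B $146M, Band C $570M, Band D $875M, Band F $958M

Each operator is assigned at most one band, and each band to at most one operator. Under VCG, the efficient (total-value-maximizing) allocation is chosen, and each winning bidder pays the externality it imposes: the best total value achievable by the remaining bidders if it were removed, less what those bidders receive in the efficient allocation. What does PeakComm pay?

PeakComm pays $300M.

Efficient allocation: Meridian→Band B ($228M), VistaNet→Band F ($789M), PeakComm→Band C ($872M), TerraLink→Band D ($875M); total welfare W = $2764M.
PeakComm receives Band C at value $872M, so the others get W − 872 = $1892M.
Without PeakComm: best allocation of the remaining 3 bidders over all 4 bands is Meridian→Band F ($512M), VistaNet→Band C ($805M), TerraLink→Band D ($875M), total $2192M.
VCG payment = (others' best without PeakComm) − (others' welfare with PeakComm) = 2192 − 1892 = $300M.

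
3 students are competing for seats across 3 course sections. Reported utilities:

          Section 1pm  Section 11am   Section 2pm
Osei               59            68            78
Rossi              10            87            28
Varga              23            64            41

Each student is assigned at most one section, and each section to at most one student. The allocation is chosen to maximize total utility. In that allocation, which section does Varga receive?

Varga receives Section 1pm.

Optimal: Osei→Section 2pm (78 points), Rossi→Section 11am (87 points), Varga→Section 1pm (23 points) — total 78+87+23 = 188 points.
Column-greedy (each section in turn goes to its best remaining student) gives 187 points, worse by 1.
Next-best assignment: Osei→Section 1pm, Rossi→Section 11am, Varga→Section 2pm = 187 points.
Swapping Rossi↔Osei (Rossi→Section 2pm 28 points, Osei→Section 11am 68 points) loses 69.
Varga's own top section is Section 11am (64 points), but forcing Varga→Section 11am and reassigning the rest optimally gives only 152 points — worse by 36.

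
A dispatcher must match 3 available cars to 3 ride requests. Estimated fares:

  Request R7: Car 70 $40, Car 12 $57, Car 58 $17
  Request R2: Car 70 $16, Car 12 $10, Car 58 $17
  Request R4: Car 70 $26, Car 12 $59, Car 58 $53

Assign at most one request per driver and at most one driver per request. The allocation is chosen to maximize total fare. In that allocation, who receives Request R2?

Car 70 receives Request R2.

Treat this as an assignment problem: match each driver to one request.
Optimal: Car 70→Request R2 ($16), Car 12→Request R7 ($57), Car 58→Request R4 ($53) — total 16+57+53 = $126.
Checked against all permutations: $126 is optimal.
Car 70's own top request is Request R7 ($40), but forcing Car 70→Request R7 and reassigning the rest optimally gives only $116 — worse by 10.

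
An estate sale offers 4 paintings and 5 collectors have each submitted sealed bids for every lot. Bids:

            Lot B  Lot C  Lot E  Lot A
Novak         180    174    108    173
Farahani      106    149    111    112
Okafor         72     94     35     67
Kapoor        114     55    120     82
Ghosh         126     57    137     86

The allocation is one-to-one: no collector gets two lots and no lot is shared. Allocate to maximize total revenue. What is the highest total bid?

Maximum total: $573

Treat this as an assignment problem: match each collector to one lot.
Optimal: Kapoor→Lot B ($114), Farahani→Lot C ($149), Ghosh→Lot E ($137), Novak→Lot A ($173) — total 114+149+137+173 = $573.
Column-greedy (each lot in turn goes to its best remaining collector) gives $548, worse by 25.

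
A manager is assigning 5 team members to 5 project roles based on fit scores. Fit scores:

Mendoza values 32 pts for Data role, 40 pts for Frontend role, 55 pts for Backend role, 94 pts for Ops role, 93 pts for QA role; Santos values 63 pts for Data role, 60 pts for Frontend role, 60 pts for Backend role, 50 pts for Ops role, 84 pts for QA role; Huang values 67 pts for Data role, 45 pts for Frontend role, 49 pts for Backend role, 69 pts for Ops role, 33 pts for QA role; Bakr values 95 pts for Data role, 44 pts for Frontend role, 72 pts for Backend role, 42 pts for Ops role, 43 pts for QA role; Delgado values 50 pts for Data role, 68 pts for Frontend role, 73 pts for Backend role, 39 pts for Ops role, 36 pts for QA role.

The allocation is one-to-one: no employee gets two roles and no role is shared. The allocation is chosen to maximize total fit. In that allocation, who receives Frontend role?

This is the linear assignment problem.
Optimal: Mendoza→Ops role (94 pts), Santos→QA role (84 pts), Huang→Frontend role (45 pts), Bakr→Data role (95 pts), Delgado→Backend role (73 pts) — total 94+84+45+95+73 = 391 pts.
Column-greedy (each role in turn goes to its best remaining employee) gives 350 pts, worse by 41.
Next-best assignment: Mendoza→Ops role, Santos→QA role, Huang→Backend role, Bakr→Data role, Delgado→Frontend role = 390 pts.
Swapping Mendoza↔Bakr (Mendoza→Data role 32 pts, Bakr→Ops role 42 pts) loses 115.
Huang's own top role is Ops role (69 pts), but forcing Huang→Ops role and reassigning the rest optimally gives only 390 pts — worse by 1.

Huang receives Frontend role.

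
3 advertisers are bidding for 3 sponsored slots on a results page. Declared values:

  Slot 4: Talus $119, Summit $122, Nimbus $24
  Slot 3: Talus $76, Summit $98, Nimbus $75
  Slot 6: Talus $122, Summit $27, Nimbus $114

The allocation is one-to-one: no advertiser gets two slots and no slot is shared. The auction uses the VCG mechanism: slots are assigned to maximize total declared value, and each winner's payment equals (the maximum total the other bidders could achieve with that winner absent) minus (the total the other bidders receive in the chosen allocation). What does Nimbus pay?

Efficient allocation: Talus→Slot 4 ($119), Summit→Slot 3 ($98), Nimbus→Slot 6 ($114); total welfare W = $331.
Nimbus receives Slot 6 at value $114, so the others get W − 114 = $217.
Without Nimbus: best allocation of the remaining 2 bidders over all 3 slots is Talus→Slot 6 ($122), Summit→Slot 4 ($122), total $244.
VCG payment = (others' best without Nimbus) − (others' welfare with Nimbus) = 244 − 217 = $27.

Nimbus pays $27.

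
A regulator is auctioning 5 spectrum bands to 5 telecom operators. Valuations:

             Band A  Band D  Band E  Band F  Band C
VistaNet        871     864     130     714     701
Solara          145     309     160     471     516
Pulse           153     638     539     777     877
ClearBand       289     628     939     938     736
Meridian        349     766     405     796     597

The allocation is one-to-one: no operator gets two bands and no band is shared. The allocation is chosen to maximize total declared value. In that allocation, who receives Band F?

This is a one-to-one assignment (maximum-weight bipartite matching).
Optimal: VistaNet→Band A ($871M), Solara→Band F ($471M), Pulse→Band C ($877M), ClearBand→Band E ($939M), Meridian→Band D ($766M) — total 871+471+877+939+766 = $3924M.
Column-greedy (each band in turn goes to its best remaining operator) gives $3869M, worse by 55.
Solara's own top band is Band C ($516M), but forcing Solara→Band C and reassigning the rest optimally gives only $3869M — worse by 55.

Solara receives Band F.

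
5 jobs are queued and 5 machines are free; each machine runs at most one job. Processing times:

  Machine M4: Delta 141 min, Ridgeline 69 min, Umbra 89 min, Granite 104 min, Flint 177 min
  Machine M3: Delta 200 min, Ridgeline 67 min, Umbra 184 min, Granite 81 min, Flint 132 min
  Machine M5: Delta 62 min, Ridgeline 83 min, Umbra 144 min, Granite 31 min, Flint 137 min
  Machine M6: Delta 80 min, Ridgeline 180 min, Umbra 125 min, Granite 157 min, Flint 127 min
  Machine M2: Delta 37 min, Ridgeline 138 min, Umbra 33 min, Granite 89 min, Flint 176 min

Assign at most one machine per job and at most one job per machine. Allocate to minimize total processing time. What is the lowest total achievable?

Optimal: Delta→Machine M6 (80 min), Ridgeline→Machine M4 (69 min), Umbra→Machine M2 (33 min), Granite→Machine M5 (31 min), Flint→Machine M3 (132 min) — total 80+69+33+31+132 = 345 min.
Row-greedy (each job in turn takes its cheapest remaining machine) gives 351 min, worse by 6.
Swapping Ridgeline↔Flint (Ridgeline→Machine M3 67 min, Flint→Machine M4 177 min) adds 43.
No other one-to-one assignment undercuts 345 min.

Min total: 345 min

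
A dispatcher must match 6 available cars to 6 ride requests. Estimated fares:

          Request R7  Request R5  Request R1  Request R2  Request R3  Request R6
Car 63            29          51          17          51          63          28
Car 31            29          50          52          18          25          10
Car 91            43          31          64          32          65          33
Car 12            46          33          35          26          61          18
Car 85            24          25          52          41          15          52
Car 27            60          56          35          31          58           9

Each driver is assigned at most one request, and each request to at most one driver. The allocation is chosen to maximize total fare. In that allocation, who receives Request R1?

Car 91 receives Request R1.

This is the linear assignment problem.
Optimal: Car 63→Request R2 ($51), Car 31→Request R5 ($50), Car 91→Request R1 ($64), Car 12→Request R3 ($61), Car 85→Request R6 ($52), Car 27→Request R7 ($60) — total 51+50+64+61+52+60 = $338.
Car 91's own top request is Request R3 ($65), but forcing Car 91→Request R3 and reassigning the rest optimally gives only $322 — worse by 16.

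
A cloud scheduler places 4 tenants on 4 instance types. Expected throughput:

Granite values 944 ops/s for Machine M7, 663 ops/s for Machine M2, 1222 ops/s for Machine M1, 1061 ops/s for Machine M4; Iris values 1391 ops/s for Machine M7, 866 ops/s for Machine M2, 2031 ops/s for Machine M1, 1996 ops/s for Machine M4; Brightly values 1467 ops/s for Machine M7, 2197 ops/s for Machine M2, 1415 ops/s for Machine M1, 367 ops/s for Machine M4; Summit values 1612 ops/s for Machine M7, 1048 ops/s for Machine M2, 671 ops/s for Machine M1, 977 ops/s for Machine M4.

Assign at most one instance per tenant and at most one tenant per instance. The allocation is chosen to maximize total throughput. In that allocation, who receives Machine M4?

Iris receives Machine M4.

Treat this as an assignment problem: match each tenant to one instance.
Optimal: Granite→Machine M1 (1222 ops/s), Iris→Machine M4 (1996 ops/s), Brightly→Machine M2 (2197 ops/s), Summit→Machine M7 (1612 ops/s) — total 1222+1996+2197+1612 = 7027 ops/s.
Column-greedy (each instance in turn goes to its best remaining tenant) gives 6901 ops/s, worse by 126.
Next-best assignment: Granite→Machine M4, Iris→Machine M1, Brightly→Machine M2, Summit→Machine M7 = 6901 ops/s.
Iris's own top instance is Machine M1 (2031 ops/s), but forcing Iris→Machine M1 and reassigning the rest optimally gives only 6901 ops/s — worse by 126.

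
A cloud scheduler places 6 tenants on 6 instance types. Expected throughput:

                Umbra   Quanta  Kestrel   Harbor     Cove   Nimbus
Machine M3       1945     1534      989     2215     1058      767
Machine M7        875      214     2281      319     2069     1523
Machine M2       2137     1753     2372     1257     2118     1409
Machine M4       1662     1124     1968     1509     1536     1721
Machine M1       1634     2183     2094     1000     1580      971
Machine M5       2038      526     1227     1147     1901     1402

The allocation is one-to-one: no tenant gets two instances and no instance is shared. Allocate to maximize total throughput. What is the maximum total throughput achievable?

Max total: 12598 ops/s

Treat this as an assignment problem: match each tenant to one instance.
Optimal: Umbra→Machine M5 (2038 ops/s), Quanta→Machine M1 (2183 ops/s), Kestrel→Machine M2 (2372 ops/s), Harbor→Machine M3 (2215 ops/s), Cove→Machine M7 (2069 ops/s), Nimbus→Machine M4 (1721 ops/s) — total 2038+2183+2372+2215+2069+1721 = 12598 ops/s.
Column-greedy (each instance in turn goes to its best remaining tenant) gives 12438 ops/s, worse by 160.
Next-best assignment: Umbra→Machine M5, Quanta→Machine M1, Kestrel→Machine M7, Harbor→Machine M3, Cove→Machine M2, Nimbus→Machine M4 = 12556 ops/s.
Swapping Nimbus↔Cove (Nimbus→Machine M7 1523 ops/s, Cove→Machine M4 1536 ops/s) loses 731.
Every other assignment is strictly worse.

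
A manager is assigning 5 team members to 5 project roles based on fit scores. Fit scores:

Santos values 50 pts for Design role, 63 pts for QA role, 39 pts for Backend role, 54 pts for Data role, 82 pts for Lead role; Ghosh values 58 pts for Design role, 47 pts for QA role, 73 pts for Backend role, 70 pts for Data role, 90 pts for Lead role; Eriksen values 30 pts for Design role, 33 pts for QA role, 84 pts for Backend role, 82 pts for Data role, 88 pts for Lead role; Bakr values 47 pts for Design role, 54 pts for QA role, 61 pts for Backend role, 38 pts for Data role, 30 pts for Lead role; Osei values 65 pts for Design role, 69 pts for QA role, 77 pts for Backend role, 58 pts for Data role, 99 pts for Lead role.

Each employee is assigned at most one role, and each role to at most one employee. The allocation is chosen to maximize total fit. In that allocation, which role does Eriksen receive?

Treat this as an assignment problem: match each employee to one role.
Optimal: Santos→QA role (63 pts), Ghosh→Backend role (73 pts), Eriksen→Data role (82 pts), Bakr→Design role (47 pts), Osei→Lead role (99 pts) — total 63+73+82+47+99 = 364 pts.
Column-greedy (each role in turn goes to its best remaining employee) gives 312 pts, worse by 52.
Swapping Eriksen↔Ghosh (Eriksen→Backend role 84 pts, Ghosh→Data role 70 pts) loses 1.
No other one-to-one assignment exceeds 364 pts.
Eriksen's own top role is Lead role (88 pts), but forcing Eriksen→Lead role and reassigning the rest optimally gives only 347 pts — worse by 17.

Eriksen receives Data role.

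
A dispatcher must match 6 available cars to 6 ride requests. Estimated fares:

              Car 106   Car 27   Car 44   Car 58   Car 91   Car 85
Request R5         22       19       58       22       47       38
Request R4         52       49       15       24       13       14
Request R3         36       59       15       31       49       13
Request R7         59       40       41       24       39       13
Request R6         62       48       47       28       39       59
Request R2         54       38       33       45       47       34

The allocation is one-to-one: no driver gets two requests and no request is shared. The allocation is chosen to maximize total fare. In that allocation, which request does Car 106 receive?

Car 106 receives Request R7.

Optimal: Car 106→Request R7 ($59), Car 27→Request R4 ($49), Car 44→Request R5 ($58), Car 58→Request R2 ($45), Car 91→Request R3 ($49), Car 85→Request R6 ($59) — total 59+49+58+45+49+59 = $319.
Swapping Car 106↔Car 27 (Car 106→Request R4 $52, Car 27→Request R7 $40) loses 16.
Car 106's own top request is Request R6 ($62), but forcing Car 106→Request R6 and reassigning the rest optimally gives only $284 — worse by 35.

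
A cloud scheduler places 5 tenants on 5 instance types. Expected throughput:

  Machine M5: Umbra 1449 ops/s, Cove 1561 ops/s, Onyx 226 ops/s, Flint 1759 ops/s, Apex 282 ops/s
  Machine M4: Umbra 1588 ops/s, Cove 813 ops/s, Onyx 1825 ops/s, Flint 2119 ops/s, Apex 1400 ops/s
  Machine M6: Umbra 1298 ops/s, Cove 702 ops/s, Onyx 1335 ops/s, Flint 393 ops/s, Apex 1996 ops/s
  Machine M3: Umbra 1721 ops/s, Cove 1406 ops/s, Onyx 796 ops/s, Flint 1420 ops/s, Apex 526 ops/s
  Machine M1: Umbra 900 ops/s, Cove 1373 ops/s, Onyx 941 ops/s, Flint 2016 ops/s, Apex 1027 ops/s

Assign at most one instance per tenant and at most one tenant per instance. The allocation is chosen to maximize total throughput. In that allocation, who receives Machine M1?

Flint receives Machine M1.

Optimal: Umbra→Machine M3 (1721 ops/s), Cove→Machine M5 (1561 ops/s), Onyx→Machine M4 (1825 ops/s), Flint→Machine M1 (2016 ops/s), Apex→Machine M6 (1996 ops/s) — total 1721+1561+1825+2016+1996 = 9119 ops/s.
Max-entry greedy (repeatedly take the single best remaining cell) gives 8338 ops/s, worse by 781.
Swapping Umbra↔Onyx (Umbra→Machine M4 1588 ops/s, Onyx→Machine M3 796 ops/s) loses 1162.
Flint's own top instance is Machine M4 (2119 ops/s), but forcing Flint→Machine M4 and reassigning the rest optimally gives only 8338 ops/s — worse by 781.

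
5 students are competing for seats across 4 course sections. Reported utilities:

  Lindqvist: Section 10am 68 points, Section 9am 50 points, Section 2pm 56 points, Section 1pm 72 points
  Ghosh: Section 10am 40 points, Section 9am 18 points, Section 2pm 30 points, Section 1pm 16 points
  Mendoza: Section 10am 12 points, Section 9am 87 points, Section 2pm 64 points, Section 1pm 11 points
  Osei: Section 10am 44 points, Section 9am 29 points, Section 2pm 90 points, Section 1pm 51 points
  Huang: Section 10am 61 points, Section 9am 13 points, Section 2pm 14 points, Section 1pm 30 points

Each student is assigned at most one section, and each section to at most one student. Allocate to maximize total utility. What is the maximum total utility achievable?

Maximum total: 310 points

This is a one-to-one assignment (maximum-weight bipartite matching).
Optimal: Huang→Section 10am (61 points), Mendoza→Section 9am (87 points), Osei→Section 2pm (90 points), Lindqvist→Section 1pm (72 points) — total 61+87+90+72 = 310 points.
Column-greedy (each section in turn goes to its best remaining student) gives 275 points, worse by 35.
Next-best assignment: Ghosh→Section 10am, Mendoza→Section 9am, Osei→Section 2pm, Lindqvist→Section 1pm = 289 points.
Swapping Huang↔Osei (Huang→Section 2pm 14 points, Osei→Section 10am 44 points) loses 93.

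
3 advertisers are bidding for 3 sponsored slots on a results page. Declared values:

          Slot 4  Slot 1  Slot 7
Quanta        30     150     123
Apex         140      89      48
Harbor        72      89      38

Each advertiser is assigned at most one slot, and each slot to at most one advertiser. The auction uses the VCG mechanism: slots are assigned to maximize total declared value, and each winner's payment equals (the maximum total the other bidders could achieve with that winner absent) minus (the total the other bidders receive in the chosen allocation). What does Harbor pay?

Efficient allocation: Quanta→Slot 7 ($123), Apex→Slot 4 ($140), Harbor→Slot 1 ($89); total welfare W = $352.
Harbor receives Slot 1 at value $89, so the others get W − 89 = $263.
Without Harbor: best allocation of the remaining 2 bidders over all 3 slots is Quanta→Slot 1 ($150), Apex→Slot 4 ($140), total $290.
VCG payment = (others' best without Harbor) − (others' welfare with Harbor) = 290 − 263 = $27.

Harbor pays $27.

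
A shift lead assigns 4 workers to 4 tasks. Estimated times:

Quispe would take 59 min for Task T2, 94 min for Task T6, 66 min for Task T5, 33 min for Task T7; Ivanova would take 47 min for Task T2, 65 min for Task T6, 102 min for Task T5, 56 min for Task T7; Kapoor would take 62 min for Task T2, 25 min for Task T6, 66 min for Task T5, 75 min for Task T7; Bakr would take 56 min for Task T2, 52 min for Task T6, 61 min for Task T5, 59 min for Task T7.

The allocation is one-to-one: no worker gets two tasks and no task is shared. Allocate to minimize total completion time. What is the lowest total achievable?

Min total: 166 min

Treat this as an assignment problem: match each worker to one task.
Optimal: Quispe→Task T7 (33 min), Ivanova→Task T2 (47 min), Kapoor→Task T6 (25 min), Bakr→Task T5 (61 min) — total 33+47+25+61 = 166 min.
Next-best assignment: Quispe→Task T5, Ivanova→Task T2, Kapoor→Task T6, Bakr→Task T7 = 197 min.
Swapping Quispe↔Kapoor (Quispe→Task T6 94 min, Kapoor→Task T7 75 min) adds 111.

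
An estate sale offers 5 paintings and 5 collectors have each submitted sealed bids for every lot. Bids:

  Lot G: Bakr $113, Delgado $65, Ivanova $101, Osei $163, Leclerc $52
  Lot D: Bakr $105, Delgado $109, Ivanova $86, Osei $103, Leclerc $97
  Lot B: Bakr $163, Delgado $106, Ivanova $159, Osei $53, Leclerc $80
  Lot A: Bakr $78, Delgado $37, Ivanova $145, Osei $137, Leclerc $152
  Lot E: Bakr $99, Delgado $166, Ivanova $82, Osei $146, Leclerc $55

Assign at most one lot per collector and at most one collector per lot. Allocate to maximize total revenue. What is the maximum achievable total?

Optimal: Bakr→Lot D ($105), Delgado→Lot E ($166), Ivanova→Lot B ($159), Osei→Lot G ($163), Leclerc→Lot A ($152) — total 105+166+159+163+152 = $745.
Max-entry greedy (repeatedly take the single best remaining cell) gives $730, worse by 15.

Maximum total: $745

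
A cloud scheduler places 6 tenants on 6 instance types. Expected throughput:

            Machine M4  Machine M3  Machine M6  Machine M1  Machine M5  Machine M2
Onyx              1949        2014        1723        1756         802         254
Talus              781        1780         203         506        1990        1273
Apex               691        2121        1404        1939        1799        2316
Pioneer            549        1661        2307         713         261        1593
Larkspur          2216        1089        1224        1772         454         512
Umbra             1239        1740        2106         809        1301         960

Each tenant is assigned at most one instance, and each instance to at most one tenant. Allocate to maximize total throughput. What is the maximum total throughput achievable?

Optimal: Onyx→Machine M1 (1756 ops/s), Talus→Machine M5 (1990 ops/s), Apex→Machine M2 (2316 ops/s), Pioneer→Machine M6 (2307 ops/s), Larkspur→Machine M4 (2216 ops/s), Umbra→Machine M3 (1740 ops/s) — total 1756+1990+2316+2307+2216+1740 = 12325 ops/s.
Row-greedy (each tenant in turn takes its best remaining instance) gives 11652 ops/s, worse by 673.
Next-best assignment: Onyx→Machine M4, Talus→Machine M5, Apex→Machine M2, Pioneer→Machine M6, Larkspur→Machine M1, Umbra→Machine M3 = 12074 ops/s.
Swapping Talus↔Larkspur (Talus→Machine M4 781 ops/s, Larkspur→Machine M5 454 ops/s) loses 2971.

Maximum total: 12325 ops/s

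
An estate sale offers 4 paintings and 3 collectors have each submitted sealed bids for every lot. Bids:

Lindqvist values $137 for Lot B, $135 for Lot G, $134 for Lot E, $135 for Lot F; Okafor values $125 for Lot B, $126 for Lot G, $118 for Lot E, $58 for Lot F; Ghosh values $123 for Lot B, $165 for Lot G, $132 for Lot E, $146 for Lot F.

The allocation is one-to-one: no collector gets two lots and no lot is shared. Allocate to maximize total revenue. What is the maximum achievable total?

Max total: $425

This is the linear assignment problem.
Optimal: Lindqvist→Lot F ($135), Okafor→Lot B ($125), Ghosh→Lot G ($165) — total 135+125+165 = $425.
Column-greedy (each lot in turn goes to its best remaining collector) gives $420, worse by 5.
Swapping Ghosh↔Lindqvist (Ghosh→Lot F $146, Lindqvist→Lot G $135) loses 19.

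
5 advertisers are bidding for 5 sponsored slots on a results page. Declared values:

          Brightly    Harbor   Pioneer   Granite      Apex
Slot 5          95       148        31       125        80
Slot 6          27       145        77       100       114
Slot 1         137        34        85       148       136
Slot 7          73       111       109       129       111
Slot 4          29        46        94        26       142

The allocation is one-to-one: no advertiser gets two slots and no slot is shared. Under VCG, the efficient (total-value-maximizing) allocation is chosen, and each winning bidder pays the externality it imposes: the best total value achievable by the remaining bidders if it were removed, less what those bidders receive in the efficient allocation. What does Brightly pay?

Brightly pays $26.

Efficient allocation: Brightly→Slot 1 ($137), Harbor→Slot 6 ($145), Pioneer→Slot 7 ($109), Granite→Slot 5 ($125), Apex→Slot 4 ($142); total welfare W = $658.
Brightly receives Slot 1 at value $137, so the others get W − 137 = $521.
Without Brightly: best allocation of the remaining 4 bidders over all 5 slots is Harbor→Slot 5 ($148), Pioneer→Slot 7 ($109), Granite→Slot 1 ($148), Apex→Slot 4 ($142), total $547.
VCG payment = (others' best without Brightly) − (others' welfare with Brightly) = 547 − 521 = $26.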